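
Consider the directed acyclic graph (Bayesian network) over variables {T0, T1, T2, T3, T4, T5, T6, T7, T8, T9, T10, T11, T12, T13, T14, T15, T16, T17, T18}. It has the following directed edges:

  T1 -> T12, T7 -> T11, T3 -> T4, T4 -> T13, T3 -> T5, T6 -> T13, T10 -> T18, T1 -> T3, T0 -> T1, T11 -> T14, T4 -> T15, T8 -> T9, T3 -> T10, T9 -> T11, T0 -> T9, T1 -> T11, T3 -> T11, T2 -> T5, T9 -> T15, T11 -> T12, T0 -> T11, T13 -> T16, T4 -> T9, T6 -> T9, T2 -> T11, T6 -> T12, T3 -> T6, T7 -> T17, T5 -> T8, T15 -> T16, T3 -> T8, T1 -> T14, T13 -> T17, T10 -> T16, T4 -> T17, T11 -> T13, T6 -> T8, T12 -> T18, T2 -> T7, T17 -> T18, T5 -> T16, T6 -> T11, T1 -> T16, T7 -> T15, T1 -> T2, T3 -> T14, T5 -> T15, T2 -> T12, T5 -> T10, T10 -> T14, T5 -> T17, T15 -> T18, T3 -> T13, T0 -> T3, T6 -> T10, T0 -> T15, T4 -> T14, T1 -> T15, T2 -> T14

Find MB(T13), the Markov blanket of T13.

{T1, T3, T4, T5, T6, T7, T10, T11, T15, T16, T17}

Parents of T13: T3, T4, T6, T11.
Ch(T13) = {T16, T17}.
For each child, the remaining parents (spouses of T13):
  T16 also has parents T1, T5, T10, T15.
  T17 also has parents T4, T5, T7.
So the Markov blanket of T13 is {T1, T3, T4, T5, T6, T7, T10, T11, T15, T16, T17}.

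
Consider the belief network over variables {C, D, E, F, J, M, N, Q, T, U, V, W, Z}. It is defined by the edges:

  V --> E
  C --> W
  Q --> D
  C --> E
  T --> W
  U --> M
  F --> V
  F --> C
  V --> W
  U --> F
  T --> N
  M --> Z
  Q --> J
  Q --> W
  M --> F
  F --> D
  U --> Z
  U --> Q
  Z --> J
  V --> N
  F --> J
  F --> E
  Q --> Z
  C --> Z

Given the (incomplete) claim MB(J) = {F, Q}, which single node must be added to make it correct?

The Markov blanket of a node is its parents, its children, and the other parents of its children.
J's parents: F, Q, Z.
Children of J: none.
With no children, J has no spouses; the co-parent set is empty.
MB(J) = {F, Q, Z}.
Comparing with the claimed set, Z is missing.

Z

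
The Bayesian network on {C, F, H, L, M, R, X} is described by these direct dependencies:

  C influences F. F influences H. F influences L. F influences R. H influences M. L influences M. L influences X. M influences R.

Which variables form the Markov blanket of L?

{F, H, M, X}

L's children: M, X.
Pa(L) = {F}.
Other parents of L's children:
  parents(M) \ {L} = {H}.
  X has no other parent.
So the Markov blanket of L is {F, H, M, X}.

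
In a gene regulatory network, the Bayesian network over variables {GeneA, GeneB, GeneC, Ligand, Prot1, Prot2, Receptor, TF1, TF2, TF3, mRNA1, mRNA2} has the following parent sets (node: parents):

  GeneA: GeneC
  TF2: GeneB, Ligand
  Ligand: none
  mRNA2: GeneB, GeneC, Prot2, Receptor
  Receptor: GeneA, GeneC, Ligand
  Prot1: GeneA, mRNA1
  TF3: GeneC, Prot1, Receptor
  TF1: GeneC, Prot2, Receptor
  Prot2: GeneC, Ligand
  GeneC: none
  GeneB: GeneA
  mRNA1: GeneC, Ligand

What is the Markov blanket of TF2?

Recall MB(v) = parents ∪ children ∪ spouses, where spouses are the other parents of v's children.
Pa(TF2) = {GeneB, Ligand}.
Ch(TF2) = {}.
TF2 has no children, so there are no co-parents.
So the Markov blanket of TF2 is {GeneB, Ligand}.

{GeneB, Ligand}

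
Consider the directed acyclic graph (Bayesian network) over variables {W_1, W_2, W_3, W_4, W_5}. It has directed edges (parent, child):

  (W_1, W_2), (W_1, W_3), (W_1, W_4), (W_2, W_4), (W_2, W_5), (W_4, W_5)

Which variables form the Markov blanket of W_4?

{W_1, W_2, W_5}

The Markov blanket of a node is its parents, its children, and the other parents of its children.
W_4 has child W_5.
Pa(W_4) = {W_1, W_2}.
Other parents of W_4's children:
  parents(W_5) \ {W_4} = {W_2}.
So the Markov blanket of W_4 is {W_1, W_2, W_5}.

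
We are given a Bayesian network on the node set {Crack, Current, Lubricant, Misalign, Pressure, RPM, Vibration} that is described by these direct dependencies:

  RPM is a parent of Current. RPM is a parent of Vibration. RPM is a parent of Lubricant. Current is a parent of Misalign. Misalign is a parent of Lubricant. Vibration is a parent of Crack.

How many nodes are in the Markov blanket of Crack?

1

Pa(Crack) = {Vibration}.
Children of Crack: none.
With no children, Crack has no spouses; the co-parent set is empty.
MB(Crack) = {Vibration}, which has 1 node.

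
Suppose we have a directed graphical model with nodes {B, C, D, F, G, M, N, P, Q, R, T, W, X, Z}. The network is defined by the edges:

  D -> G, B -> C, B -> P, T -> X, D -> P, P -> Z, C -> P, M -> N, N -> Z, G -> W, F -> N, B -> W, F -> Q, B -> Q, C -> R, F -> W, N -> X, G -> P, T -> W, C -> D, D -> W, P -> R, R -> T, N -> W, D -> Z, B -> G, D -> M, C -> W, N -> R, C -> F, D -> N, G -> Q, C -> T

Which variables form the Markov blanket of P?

{B, C, D, G, N, R, Z}

The Markov blanket of a node is its parents, its children, and the other parents of its children.
Pa(P) = {B, C, D, G}.
P's children: R, Z.
For each child, the remaining parents (spouses of P):
  R: C, N
  Z: D, N
So the Markov blanket of P is {B, C, D, G, N, R, Z}.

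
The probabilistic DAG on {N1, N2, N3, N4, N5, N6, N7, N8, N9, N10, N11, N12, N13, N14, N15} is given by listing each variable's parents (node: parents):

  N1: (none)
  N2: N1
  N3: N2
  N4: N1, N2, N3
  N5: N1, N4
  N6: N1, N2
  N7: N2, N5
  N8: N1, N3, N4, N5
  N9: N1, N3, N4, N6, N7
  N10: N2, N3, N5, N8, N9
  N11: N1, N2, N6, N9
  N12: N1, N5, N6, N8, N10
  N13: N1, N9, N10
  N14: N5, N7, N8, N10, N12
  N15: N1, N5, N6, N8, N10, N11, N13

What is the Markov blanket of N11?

{N1, N2, N5, N6, N8, N9, N10, N13, N15}

A node's Markov blanket = Pa ∪ Ch ∪ (parents of Ch other than the node itself).
Ch(N11) = {N15}.
Parents of N11: N1, N2, N6, N9.
For each child, the remaining parents (spouses of N11):
  N15's other parents are N1, N5, N6, N8, N10, N13.
So the Markov blanket of N11 is {N1, N2, N5, N6, N8, N9, N10, N13, N15}.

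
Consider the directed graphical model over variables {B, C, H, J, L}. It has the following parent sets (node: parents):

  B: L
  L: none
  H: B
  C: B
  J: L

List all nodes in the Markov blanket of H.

{B}

H has parent B.
H's children: none.
With no children, H has no spouses; the co-parent set is empty.
MB(H) = {B}.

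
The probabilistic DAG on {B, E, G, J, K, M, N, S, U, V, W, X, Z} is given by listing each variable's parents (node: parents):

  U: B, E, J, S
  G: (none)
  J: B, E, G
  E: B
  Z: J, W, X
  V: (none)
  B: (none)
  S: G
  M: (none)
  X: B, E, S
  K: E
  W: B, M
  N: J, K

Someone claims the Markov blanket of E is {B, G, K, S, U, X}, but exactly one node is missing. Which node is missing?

Pa(E) = {B}.
E's children: J, K, U, X.
Parents of each child, excluding E:
  J's other parents are B, G.
  K has no other parent.
  U's other parents are B, J, S.
  X's other parents are B, S.
MB(E) = {B, G, J, K, S, U, X}.
Comparing with the claimed set, J is missing.

J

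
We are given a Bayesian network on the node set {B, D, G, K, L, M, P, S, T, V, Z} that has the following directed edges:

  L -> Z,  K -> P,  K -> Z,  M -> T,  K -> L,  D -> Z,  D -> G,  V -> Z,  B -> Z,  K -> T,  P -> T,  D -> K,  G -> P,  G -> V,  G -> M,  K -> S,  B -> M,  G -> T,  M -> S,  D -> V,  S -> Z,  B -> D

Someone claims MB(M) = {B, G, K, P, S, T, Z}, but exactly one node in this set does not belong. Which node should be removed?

M's parents: B, G.
Ch(M) = {S, T}.
Co-parents of M (other parents of its children):
  S's other parent is K.
  T also has parents G, K, P.
MB(M) = {B, G, K, P, S, T}.
Z is neither a parent, child, nor co-parent of M, so it does not belong.

Z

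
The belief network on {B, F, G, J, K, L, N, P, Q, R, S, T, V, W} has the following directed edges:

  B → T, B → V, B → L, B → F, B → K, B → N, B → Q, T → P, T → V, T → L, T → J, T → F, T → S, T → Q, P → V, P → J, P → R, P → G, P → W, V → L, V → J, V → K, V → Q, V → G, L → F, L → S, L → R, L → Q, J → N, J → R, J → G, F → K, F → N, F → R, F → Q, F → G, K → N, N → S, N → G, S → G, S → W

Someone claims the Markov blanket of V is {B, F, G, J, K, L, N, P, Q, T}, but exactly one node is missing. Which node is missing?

S

A node's Markov blanket = Pa ∪ Ch ∪ (parents of Ch other than the node itself).
Pa(V) = {B, P, T}.
V has children G, J, K, L, Q.
Co-parents of V (other parents of its children):
  parents(L) \ {V} = {B, T}.
  J also has parents P, T.
  parents(K) \ {V} = {B, F}.
  parents(Q) \ {V} = {B, F, L, T}.
  G's other parents are F, J, N, P, S.
MB(V) = {B, F, G, J, K, L, N, P, Q, S, T}.
Comparing with the claimed set, S is missing.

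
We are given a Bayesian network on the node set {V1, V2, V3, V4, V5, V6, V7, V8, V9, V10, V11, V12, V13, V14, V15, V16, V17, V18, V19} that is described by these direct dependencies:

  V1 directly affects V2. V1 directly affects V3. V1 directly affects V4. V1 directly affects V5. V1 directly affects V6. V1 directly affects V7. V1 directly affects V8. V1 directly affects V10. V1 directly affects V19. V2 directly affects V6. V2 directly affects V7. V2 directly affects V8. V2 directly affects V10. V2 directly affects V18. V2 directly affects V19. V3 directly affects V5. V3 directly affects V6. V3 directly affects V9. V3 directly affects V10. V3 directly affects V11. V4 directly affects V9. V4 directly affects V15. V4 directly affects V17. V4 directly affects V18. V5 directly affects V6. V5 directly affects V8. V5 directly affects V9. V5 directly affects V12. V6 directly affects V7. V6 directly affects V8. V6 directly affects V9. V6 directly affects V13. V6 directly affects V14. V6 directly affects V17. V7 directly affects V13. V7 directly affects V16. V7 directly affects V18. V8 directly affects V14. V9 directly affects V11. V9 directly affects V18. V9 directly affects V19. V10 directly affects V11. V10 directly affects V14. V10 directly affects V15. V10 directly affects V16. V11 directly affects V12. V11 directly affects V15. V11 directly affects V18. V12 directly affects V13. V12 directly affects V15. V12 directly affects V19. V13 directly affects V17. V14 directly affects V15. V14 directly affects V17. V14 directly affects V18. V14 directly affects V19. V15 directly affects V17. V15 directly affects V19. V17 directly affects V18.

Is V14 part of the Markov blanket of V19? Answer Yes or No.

Yes

V14 is a parent of V19.
So V14 ∈ MB(V19).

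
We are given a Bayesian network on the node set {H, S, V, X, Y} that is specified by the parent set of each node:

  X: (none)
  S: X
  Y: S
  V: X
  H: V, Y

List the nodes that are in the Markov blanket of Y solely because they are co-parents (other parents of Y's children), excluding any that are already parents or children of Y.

Children of Y: H.
  H also has parent V.
Excluding nodes already adjacent to Y (H, S), the co-parent-only contribution is {V}.

{V}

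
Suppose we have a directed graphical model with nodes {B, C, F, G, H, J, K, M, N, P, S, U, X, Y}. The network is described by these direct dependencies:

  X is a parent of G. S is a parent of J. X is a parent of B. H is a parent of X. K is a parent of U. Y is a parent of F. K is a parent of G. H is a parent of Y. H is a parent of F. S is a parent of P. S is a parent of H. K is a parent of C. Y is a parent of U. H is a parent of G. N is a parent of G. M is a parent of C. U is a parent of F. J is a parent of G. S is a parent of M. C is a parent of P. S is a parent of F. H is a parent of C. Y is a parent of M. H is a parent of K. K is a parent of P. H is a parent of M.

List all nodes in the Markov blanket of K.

{C, G, H, J, M, N, P, S, U, X, Y}

Recall MB(v) = parents ∪ children ∪ spouses, where spouses are the other parents of v's children.
Ch(K) = {C, G, P, U}.
K has parent H.
Other parents of K's children:
  U: Y
  G: H, J, N, X
  C: H, M
  P: C, S
So the Markov blanket of K is {C, G, H, J, M, N, P, S, U, X, Y}.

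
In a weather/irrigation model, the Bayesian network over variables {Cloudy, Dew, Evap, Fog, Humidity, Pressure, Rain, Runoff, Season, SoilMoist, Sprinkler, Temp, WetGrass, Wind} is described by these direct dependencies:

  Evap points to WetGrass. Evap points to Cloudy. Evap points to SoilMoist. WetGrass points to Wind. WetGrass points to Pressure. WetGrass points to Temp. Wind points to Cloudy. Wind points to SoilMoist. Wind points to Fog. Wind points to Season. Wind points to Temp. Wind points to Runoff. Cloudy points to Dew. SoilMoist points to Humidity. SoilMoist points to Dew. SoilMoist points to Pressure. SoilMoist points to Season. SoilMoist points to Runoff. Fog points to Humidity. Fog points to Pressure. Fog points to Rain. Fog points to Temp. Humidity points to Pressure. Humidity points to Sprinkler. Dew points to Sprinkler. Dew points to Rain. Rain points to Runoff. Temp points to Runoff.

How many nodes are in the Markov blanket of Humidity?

The Markov blanket of a node is its parents, its children, and the other parents of its children.
Parents of Humidity: Fog, SoilMoist.
Children of Humidity: Pressure, Sprinkler.
Parents of each child, excluding Humidity:
  parents(Pressure) \ {Humidity} = {Fog, SoilMoist, WetGrass}.
  Sprinkler also has parent Dew.
MB(Humidity) = {Dew, Fog, Pressure, SoilMoist, Sprinkler, WetGrass}, which has 6 nodes.

6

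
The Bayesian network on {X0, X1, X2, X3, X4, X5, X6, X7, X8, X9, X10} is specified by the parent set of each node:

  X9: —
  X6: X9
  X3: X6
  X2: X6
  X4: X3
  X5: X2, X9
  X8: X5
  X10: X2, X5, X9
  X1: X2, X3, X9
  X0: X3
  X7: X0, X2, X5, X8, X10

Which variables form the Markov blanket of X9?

{X1, X2, X3, X5, X6, X10}

X9 has no parents.
Children of X9: X1, X5, X6, X10.
For each child, the remaining parents (spouses of X9):
  X6: —
  X5: X2
  X10: X2, X5
  X1: X2, X3
MB(X9) = {X1, X2, X3, X5, X6, X10}.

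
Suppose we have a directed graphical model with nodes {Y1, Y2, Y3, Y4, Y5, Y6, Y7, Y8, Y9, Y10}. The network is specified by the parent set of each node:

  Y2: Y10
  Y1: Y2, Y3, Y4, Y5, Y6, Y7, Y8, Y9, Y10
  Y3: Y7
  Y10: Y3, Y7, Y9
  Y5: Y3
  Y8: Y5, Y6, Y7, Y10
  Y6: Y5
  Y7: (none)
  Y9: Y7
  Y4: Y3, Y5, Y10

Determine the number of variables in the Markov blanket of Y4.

9

Pa(Y4) = {Y3, Y5, Y10}.
Y4 has child Y1.
Parents of each child, excluding Y4:
  Y1: Y2, Y3, Y5, Y6, Y7, Y8, Y9, Y10
MB(Y4) = {Y1, Y2, Y3, Y5, Y6, Y7, Y8, Y9, Y10}, which has 9 nodes.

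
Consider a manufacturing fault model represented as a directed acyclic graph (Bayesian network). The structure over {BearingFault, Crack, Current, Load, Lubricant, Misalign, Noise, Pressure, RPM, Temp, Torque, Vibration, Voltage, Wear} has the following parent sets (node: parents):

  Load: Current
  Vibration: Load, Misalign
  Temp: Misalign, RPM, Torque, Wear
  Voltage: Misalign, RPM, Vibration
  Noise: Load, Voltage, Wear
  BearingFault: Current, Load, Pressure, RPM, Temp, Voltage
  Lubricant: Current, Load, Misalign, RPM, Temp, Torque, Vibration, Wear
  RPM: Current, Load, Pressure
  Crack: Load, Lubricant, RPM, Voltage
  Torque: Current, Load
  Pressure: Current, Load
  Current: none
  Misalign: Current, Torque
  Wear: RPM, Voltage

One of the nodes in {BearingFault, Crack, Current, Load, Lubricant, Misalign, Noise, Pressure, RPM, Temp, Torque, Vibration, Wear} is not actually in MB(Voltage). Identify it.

By definition, MB(Voltage) is built from Voltage's parents, Voltage's children, and the co-parents of Voltage.
Voltage has parents Misalign, RPM, Vibration.
Voltage has children BearingFault, Crack, Noise, Wear.
Other parents of Voltage's children:
  Wear's other parent is RPM.
  parents(Noise) \ {Voltage} = {Load, Wear}.
  BearingFault's other parents are Current, Load, Pressure, RPM, Temp.
  Crack also has parents Load, Lubricant, RPM.
MB(Voltage) = {BearingFault, Crack, Current, Load, Lubricant, Misalign, Noise, Pressure, RPM, Temp, Vibration, Wear}.
Torque is neither a parent, child, nor co-parent of Voltage, so it does not belong.

Torque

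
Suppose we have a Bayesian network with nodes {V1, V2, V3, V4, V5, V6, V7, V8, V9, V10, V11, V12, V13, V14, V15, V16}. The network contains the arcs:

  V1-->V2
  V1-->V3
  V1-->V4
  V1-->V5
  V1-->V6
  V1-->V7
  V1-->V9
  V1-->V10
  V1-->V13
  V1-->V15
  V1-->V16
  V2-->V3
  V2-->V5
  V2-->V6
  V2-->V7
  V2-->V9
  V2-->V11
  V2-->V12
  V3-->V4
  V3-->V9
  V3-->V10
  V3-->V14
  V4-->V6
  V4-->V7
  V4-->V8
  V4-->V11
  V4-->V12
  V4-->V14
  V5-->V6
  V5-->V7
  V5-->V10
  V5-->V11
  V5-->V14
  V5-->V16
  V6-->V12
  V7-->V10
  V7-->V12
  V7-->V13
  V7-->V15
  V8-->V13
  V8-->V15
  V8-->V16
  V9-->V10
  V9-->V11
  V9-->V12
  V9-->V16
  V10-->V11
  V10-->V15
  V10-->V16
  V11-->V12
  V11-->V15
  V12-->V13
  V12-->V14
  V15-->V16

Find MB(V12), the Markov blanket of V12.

{V1, V2, V3, V4, V5, V6, V7, V8, V9, V11, V13, V14}

The Markov blanket of a node is its parents, its children, and the other parents of its children.
Pa(V12) = {V2, V4, V6, V7, V9, V11}.
V12's children: V13, V14.
For each child, the remaining parents (spouses of V12):
  V13 also has parents V1, V7, V8.
  parents(V14) \ {V12} = {V3, V4, V5}.
MB(V12) = {V1, V2, V3, V4, V5, V6, V7, V8, V9, V11, V13, V14}.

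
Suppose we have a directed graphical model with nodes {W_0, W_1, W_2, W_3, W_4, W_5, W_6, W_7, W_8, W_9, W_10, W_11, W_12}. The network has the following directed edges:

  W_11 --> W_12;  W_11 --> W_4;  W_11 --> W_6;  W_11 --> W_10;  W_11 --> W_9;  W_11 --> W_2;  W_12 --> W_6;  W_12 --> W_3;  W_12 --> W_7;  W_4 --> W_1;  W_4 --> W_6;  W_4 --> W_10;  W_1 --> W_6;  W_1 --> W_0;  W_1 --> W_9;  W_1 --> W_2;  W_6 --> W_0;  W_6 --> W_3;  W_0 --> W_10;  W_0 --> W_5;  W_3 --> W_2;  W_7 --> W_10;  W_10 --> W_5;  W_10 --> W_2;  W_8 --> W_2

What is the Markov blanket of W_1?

{W_0, W_2, W_3, W_4, W_6, W_8, W_9, W_10, W_11, W_12}

Children of W_1: W_0, W_2, W_6, W_9.
Pa(W_1) = {W_4}.
Parents of each child, excluding W_1:
  W_6's other parents are W_4, W_11, W_12.
  parents(W_0) \ {W_1} = {W_6}.
  W_9 also has parent W_11.
  parents(W_2) \ {W_1} = {W_3, W_8, W_10, W_11}.
MB(W_1) = {W_0, W_2, W_3, W_4, W_6, W_8, W_9, W_10, W_11, W_12}.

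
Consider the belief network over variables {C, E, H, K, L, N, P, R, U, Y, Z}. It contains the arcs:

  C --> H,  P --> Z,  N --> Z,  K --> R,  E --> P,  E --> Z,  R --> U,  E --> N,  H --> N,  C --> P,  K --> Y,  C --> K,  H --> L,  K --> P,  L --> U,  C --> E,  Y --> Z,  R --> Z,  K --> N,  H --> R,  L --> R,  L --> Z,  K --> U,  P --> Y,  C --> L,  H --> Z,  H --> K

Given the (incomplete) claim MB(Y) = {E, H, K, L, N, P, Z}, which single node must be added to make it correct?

Pa(Y) = {K, P}.
Children of Y: Z.
Parents of each child, excluding Y:
  Z: E, H, L, N, P, R
MB(Y) = {E, H, K, L, N, P, R, Z}.
Comparing with the claimed set, R is missing.

R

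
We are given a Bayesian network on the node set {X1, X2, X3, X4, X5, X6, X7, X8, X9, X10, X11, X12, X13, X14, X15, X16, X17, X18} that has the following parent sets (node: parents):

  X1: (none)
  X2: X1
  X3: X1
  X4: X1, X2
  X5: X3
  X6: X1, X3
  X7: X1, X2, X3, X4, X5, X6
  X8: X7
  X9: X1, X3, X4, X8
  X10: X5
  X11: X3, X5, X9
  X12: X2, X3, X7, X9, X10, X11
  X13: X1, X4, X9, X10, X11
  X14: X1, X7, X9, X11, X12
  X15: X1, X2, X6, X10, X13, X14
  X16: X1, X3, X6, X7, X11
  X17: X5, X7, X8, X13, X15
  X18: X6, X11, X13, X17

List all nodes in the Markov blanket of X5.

X5's children: X7, X10, X11, X17.
X5 has parent X3.
Other parents of X5's children:
  parents(X7) \ {X5} = {X1, X2, X3, X4, X6}.
  X10: no additional parents.
  X11 also has parents X3, X9.
  parents(X17) \ {X5} = {X7, X8, X13, X15}.
Taking the union gives {X1, X2, X3, X4, X6, X7, X8, X9, X10, X11, X13, X15, X17}.

{X1, X2, X3, X4, X6, X7, X8, X9, X10, X11, X13, X15, X17}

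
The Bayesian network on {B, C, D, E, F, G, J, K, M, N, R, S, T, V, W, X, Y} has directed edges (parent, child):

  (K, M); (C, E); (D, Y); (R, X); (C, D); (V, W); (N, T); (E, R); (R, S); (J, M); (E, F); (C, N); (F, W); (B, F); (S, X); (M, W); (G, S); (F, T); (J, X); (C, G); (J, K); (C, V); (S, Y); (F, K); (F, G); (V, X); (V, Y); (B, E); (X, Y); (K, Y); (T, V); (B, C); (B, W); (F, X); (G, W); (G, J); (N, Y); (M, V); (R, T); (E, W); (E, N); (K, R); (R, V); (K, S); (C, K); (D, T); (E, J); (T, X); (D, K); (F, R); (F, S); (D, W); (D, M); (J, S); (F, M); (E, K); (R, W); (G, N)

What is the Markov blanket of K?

{C, D, E, F, G, J, M, N, R, S, V, X, Y}

By definition, MB(K) is built from K's parents, K's children, and the co-parents of K.
K's children: M, R, S, Y.
K's parents: C, D, E, F, J.
Co-parents of K (other parents of its children):
  M: D, F, J
  R: E, F
  S: F, G, J, R
  Y: D, N, S, V, X
Taking the union gives {C, D, E, F, G, J, M, N, R, S, V, X, Y}.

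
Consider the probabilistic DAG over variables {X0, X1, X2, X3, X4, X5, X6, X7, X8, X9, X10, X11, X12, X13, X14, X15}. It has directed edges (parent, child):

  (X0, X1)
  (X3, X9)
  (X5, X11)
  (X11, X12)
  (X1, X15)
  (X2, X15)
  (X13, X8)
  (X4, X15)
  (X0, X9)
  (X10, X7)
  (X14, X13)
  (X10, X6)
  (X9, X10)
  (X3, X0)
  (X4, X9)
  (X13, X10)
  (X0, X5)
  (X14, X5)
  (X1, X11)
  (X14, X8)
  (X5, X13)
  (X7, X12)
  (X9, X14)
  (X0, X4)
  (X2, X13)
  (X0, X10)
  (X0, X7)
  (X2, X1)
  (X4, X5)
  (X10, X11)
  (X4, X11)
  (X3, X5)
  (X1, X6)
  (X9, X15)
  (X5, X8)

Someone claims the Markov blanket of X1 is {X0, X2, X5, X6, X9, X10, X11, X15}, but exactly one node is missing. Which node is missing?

X1's parents: X0, X2.
X1's children: X6, X11, X15.
For each child, the remaining parents (spouses of X1):
  X6 also has parent X10.
  X11 also has parents X4, X5, X10.
  X15's other parents are X2, X4, X9.
MB(X1) = {X0, X2, X4, X5, X6, X9, X10, X11, X15}.
Comparing with the claimed set, X4 is missing.

X4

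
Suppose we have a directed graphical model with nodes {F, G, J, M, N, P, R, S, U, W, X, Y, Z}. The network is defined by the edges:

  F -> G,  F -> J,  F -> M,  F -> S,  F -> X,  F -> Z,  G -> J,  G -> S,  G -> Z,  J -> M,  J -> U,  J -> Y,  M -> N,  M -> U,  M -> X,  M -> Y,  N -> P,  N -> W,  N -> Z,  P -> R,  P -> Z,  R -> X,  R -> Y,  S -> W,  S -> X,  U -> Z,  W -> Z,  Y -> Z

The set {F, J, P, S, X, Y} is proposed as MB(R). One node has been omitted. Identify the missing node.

M

Ch(R) = {X, Y}.
R has parent P.
For each child, the remaining parents (spouses of R):
  X also has parents F, M, S.
  parents(Y) \ {R} = {J, M}.
MB(R) = {F, J, M, P, S, X, Y}.
Comparing with the claimed set, M is missing.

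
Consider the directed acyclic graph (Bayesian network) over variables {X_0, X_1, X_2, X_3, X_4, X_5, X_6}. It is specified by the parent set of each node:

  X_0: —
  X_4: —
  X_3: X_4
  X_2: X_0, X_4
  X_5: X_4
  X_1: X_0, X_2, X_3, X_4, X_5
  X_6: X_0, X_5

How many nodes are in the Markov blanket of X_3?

By definition, MB(X_3) is built from X_3's parents, X_3's children, and the co-parents of X_3.
X_3 has parent X_4.
Children of X_3: X_1.
Other parents of X_3's children:
  X_1: X_0, X_2, X_4, X_5
MB(X_3) = {X_0, X_1, X_2, X_4, X_5}, which has 5 nodes.

5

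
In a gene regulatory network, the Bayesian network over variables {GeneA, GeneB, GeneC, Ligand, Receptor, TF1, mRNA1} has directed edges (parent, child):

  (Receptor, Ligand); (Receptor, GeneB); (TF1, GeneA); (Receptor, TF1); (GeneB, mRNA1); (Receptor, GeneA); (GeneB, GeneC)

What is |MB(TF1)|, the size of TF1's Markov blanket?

2

The Markov blanket of a node is its parents, its children, and the other parents of its children.
Pa(TF1) = {Receptor}.
Children of TF1: GeneA.
Other parents of TF1's children:
  GeneA also has parent Receptor.
MB(TF1) = {GeneA, Receptor}, which has 2 nodes.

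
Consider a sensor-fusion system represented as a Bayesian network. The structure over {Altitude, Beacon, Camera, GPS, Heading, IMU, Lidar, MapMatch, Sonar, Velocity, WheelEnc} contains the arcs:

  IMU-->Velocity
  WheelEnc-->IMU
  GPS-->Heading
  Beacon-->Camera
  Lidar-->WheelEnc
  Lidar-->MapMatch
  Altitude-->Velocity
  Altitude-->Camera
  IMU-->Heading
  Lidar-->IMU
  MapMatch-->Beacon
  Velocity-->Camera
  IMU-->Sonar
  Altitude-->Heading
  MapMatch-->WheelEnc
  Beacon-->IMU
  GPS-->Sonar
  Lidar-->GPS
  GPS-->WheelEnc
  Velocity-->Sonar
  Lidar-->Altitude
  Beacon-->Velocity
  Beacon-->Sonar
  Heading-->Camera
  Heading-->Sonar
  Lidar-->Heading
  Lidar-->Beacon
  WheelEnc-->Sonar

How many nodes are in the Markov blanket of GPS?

9

The Markov blanket of a node is its parents, its children, and the other parents of its children.
Parents of GPS: Lidar.
GPS's children: Heading, Sonar, WheelEnc.
Parents of each child, excluding GPS:
  parents(WheelEnc) \ {GPS} = {Lidar, MapMatch}.
  Heading's other parents are Altitude, IMU, Lidar.
  parents(Sonar) \ {GPS} = {Beacon, Heading, IMU, Velocity, WheelEnc}.
MB(GPS) = {Altitude, Beacon, Heading, IMU, Lidar, MapMatch, Sonar, Velocity, WheelEnc}, which has 9 nodes.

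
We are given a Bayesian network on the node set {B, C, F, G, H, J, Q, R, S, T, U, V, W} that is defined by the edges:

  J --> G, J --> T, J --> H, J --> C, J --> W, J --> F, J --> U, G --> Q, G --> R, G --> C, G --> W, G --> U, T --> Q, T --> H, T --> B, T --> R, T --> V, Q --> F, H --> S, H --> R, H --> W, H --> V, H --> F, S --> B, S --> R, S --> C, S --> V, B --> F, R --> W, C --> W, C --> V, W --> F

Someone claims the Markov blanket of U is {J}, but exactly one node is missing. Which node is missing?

G

A node's Markov blanket = Pa ∪ Ch ∪ (parents of Ch other than the node itself).
Ch(U) = {}.
U's parents: G, J.
With no children, U has no spouses; the co-parent set is empty.
MB(U) = {G, J}.
Comparing with the claimed set, G is missing.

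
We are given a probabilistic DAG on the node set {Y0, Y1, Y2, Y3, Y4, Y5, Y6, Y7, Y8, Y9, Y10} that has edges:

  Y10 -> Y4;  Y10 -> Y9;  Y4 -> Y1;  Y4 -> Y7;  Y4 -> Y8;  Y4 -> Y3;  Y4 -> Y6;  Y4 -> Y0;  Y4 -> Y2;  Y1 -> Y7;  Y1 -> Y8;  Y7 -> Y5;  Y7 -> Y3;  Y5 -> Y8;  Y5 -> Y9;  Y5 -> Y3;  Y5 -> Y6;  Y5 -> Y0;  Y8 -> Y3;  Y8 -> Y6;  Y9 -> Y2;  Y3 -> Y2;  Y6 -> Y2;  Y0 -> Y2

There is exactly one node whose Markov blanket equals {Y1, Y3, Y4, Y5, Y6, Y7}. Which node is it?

Y8

The target node must have every member of {Y1, Y3, Y4, Y5, Y6, Y7} as a parent, child, or co-parent, and no others.
Parents of Y8: Y1, Y4, Y5; children: Y3, Y6; co-parents: Y4, Y5, Y7.
These exactly cover the given set, so the node is Y8.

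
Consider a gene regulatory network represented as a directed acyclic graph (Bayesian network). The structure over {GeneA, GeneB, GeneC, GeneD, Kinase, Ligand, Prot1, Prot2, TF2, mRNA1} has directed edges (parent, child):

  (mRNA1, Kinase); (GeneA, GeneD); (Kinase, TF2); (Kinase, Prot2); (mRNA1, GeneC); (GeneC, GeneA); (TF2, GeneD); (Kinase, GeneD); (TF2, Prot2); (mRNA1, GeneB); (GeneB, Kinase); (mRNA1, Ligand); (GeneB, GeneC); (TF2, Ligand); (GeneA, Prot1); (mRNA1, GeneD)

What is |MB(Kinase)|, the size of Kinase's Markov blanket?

6

The Markov blanket of a node is its parents, its children, and the other parents of its children.
Children of Kinase: GeneD, Prot2, TF2.
Kinase's parents: GeneB, mRNA1.
Co-parents of Kinase (other parents of its children):
  TF2: —
  GeneD: GeneA, TF2, mRNA1
  Prot2: TF2
MB(Kinase) = {GeneA, GeneB, GeneD, Prot2, TF2, mRNA1}, which has 6 nodes.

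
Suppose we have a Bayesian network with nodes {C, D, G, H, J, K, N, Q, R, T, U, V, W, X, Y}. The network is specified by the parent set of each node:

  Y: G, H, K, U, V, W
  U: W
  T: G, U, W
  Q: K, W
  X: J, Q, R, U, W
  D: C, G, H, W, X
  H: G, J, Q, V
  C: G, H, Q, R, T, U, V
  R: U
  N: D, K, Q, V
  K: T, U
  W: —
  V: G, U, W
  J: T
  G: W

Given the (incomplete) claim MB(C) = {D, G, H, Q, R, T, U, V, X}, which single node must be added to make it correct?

Recall MB(v) = parents ∪ children ∪ spouses, where spouses are the other parents of v's children.
C's parents: G, H, Q, R, T, U, V.
Ch(C) = {D}.
For each child, the remaining parents (spouses of C):
  D: G, H, W, X
MB(C) = {D, G, H, Q, R, T, U, V, W, X}.
Comparing with the claimed set, W is missing.

W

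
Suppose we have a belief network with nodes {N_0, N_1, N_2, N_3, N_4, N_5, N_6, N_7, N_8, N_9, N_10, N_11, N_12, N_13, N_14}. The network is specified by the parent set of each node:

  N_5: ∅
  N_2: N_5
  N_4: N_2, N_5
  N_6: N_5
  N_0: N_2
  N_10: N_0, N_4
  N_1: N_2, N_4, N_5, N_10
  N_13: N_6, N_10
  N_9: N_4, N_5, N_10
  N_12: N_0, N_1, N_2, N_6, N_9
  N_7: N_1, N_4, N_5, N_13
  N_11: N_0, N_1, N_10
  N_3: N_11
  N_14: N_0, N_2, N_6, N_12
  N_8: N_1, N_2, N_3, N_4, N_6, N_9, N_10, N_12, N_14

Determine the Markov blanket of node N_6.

{N_0, N_1, N_2, N_3, N_4, N_5, N_8, N_9, N_10, N_12, N_13, N_14}

Recall MB(v) = parents ∪ children ∪ spouses, where spouses are the other parents of v's children.
Pa(N_6) = {N_5}.
Children of N_6: N_8, N_12, N_13, N_14.
Other parents of N_6's children:
  N_13: N_10
  N_12: N_0, N_1, N_2, N_9
  N_14: N_0, N_2, N_12
  N_8: N_1, N_2, N_3, N_4, N_9, N_10, N_12, N_14
Union: {N_5} ∪ {N_8, N_12, N_13, N_14} ∪ {N_0, N_1, N_2, N_3, N_4, N_9, N_10, N_12, N_14} = {N_0, N_1, N_2, N_3, N_4, N_5, N_8, N_9, N_10, N_12, N_13, N_14}.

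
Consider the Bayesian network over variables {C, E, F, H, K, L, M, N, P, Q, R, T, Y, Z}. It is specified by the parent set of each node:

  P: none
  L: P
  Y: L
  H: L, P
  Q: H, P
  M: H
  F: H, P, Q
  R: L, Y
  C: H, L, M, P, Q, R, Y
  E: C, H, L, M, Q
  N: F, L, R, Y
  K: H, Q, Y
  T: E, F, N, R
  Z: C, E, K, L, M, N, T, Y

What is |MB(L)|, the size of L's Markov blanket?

13

A node's Markov blanket = Pa ∪ Ch ∪ (parents of Ch other than the node itself).
Pa(L) = {P}.
L has children C, E, H, N, R, Y, Z.
Parents of each child, excluding L:
  Y has no other parent.
  parents(H) \ {L} = {P}.
  parents(R) \ {L} = {Y}.
  C also has parents H, M, P, Q, R, Y.
  E's other parents are C, H, M, Q.
  parents(N) \ {L} = {F, R, Y}.
  Z's other parents are C, E, K, M, N, T, Y.
MB(L) = {C, E, F, H, K, M, N, P, Q, R, T, Y, Z}, which has 13 nodes.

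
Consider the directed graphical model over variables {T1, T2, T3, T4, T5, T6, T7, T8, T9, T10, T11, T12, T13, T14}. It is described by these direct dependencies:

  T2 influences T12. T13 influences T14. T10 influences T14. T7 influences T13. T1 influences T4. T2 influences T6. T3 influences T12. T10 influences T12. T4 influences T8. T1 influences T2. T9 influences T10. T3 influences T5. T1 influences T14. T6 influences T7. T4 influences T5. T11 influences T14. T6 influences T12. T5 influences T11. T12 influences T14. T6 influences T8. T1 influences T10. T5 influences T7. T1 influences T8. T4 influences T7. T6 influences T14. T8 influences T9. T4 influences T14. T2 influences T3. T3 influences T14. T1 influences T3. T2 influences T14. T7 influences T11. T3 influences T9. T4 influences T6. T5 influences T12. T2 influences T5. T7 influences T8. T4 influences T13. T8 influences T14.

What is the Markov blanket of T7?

{T1, T4, T5, T6, T8, T11, T13}

T7's parents: T4, T5, T6.
Ch(T7) = {T8, T11, T13}.
Parents of each child, excluding T7:
  T8 also has parents T1, T4, T6.
  parents(T11) \ {T7} = {T5}.
  parents(T13) \ {T7} = {T4}.
Union: {T4, T5, T6} ∪ {T8, T11, T13} ∪ {T1, T4, T5, T6} = {T1, T4, T5, T6, T8, T11, T13}.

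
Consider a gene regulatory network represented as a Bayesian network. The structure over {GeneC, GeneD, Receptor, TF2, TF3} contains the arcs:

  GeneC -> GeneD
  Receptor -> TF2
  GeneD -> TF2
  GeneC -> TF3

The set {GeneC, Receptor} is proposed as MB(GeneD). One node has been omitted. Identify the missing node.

Recall MB(v) = parents ∪ children ∪ spouses, where spouses are the other parents of v's children.
GeneD has parent GeneC.
Children of GeneD: TF2.
Co-parents of GeneD (other parents of its children):
  TF2: Receptor
MB(GeneD) = {GeneC, Receptor, TF2}.
Comparing with the claimed set, TF2 is missing.

TF2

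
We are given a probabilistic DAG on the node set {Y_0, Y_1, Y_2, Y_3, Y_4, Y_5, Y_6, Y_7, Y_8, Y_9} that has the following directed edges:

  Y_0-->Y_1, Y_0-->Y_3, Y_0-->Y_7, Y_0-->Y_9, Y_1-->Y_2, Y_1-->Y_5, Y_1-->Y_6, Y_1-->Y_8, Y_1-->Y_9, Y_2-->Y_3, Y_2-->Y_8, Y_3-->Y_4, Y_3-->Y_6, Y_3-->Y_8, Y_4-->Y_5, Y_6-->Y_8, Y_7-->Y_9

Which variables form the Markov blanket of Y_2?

{Y_0, Y_1, Y_3, Y_6, Y_8}

The Markov blanket of a node is its parents, its children, and the other parents of its children.
Pa(Y_2) = {Y_1}.
Ch(Y_2) = {Y_3, Y_8}.
For each child, the remaining parents (spouses of Y_2):
  parents(Y_3) \ {Y_2} = {Y_0}.
  Y_8's other parents are Y_1, Y_3, Y_6.
MB(Y_2) = {Y_0, Y_1, Y_3, Y_6, Y_8}.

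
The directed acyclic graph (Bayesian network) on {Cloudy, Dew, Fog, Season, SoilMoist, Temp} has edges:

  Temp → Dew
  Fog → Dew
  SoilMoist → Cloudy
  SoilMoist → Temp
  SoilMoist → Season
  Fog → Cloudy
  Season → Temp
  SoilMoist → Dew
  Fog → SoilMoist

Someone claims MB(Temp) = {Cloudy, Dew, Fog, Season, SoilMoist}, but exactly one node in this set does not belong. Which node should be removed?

Cloudy

By definition, MB(Temp) is built from Temp's parents, Temp's children, and the co-parents of Temp.
Children of Temp: Dew.
Temp's parents: Season, SoilMoist.
For each child, the remaining parents (spouses of Temp):
  Dew also has parents Fog, SoilMoist.
MB(Temp) = {Dew, Fog, Season, SoilMoist}.
Cloudy is neither a parent, child, nor co-parent of Temp, so it does not belong.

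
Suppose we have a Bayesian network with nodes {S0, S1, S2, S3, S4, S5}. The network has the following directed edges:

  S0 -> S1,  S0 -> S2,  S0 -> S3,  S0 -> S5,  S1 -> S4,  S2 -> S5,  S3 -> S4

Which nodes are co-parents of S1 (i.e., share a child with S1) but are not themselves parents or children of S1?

Children of S1: S4.
  S4 also has parent S3.
Excluding nodes already adjacent to S1 (S0, S4), the co-parent-only contribution is {S3}.

{S3}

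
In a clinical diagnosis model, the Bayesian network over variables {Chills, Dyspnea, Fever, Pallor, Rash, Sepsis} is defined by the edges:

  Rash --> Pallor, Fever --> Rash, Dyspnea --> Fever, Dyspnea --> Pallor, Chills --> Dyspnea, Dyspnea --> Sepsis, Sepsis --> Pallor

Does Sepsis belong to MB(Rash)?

Sepsis is a co-parent of Rash: both are parents of Pallor.
So Sepsis ∈ MB(Rash).

Yes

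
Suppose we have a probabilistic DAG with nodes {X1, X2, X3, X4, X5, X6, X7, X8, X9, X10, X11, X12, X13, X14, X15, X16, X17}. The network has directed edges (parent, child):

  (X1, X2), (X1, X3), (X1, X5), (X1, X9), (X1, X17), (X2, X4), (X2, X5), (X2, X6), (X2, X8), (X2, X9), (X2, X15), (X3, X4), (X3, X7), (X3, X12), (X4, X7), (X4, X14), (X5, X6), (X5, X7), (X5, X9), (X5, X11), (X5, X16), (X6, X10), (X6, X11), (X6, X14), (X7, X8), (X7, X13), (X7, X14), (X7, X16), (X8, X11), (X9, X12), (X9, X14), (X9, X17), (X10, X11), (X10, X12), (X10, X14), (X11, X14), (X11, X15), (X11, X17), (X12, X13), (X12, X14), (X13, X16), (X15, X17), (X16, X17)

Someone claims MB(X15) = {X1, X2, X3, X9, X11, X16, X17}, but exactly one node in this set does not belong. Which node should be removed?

By definition, MB(X15) is built from X15's parents, X15's children, and the co-parents of X15.
X15 has child X17.
Parents of X15: X2, X11.
For each child, the remaining parents (spouses of X15):
  parents(X17) \ {X15} = {X1, X9, X11, X16}.
MB(X15) = {X1, X2, X9, X11, X16, X17}.
X3 is neither a parent, child, nor co-parent of X15, so it does not belong.

X3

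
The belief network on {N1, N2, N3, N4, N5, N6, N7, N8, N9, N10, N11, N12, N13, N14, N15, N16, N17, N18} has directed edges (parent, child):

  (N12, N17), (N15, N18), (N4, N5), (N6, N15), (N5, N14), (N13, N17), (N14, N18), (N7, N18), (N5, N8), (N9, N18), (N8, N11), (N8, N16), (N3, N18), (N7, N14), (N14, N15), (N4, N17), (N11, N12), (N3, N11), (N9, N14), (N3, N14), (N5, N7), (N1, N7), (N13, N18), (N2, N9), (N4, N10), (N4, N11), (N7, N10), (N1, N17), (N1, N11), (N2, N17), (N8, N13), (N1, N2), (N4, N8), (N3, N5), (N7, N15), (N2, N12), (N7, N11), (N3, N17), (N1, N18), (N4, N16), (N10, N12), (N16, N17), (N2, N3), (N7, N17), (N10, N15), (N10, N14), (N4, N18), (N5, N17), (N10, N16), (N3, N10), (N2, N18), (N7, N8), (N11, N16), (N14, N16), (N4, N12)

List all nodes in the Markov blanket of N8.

Pa(N8) = {N4, N5, N7}.
Children of N8: N11, N13, N16.
Parents of each child, excluding N8:
  N11: N1, N3, N4, N7
  N13: —
  N16: N4, N10, N11, N14
MB(N8) = {N1, N3, N4, N5, N7, N10, N11, N13, N14, N16}.

{N1, N3, N4, N5, N7, N10, N11, N13, N14, N16}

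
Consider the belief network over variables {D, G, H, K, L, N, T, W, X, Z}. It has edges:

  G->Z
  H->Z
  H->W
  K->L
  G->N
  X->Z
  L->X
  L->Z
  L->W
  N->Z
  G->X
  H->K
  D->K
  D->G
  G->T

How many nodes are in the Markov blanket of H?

Recall MB(v) = parents ∪ children ∪ spouses, where spouses are the other parents of v's children.
H's parents: none.
Ch(H) = {K, W, Z}.
Co-parents of H (other parents of its children):
  K: D
  W: L
  Z: G, L, N, X
MB(H) = {D, G, K, L, N, W, X, Z}, which has 8 nodes.

8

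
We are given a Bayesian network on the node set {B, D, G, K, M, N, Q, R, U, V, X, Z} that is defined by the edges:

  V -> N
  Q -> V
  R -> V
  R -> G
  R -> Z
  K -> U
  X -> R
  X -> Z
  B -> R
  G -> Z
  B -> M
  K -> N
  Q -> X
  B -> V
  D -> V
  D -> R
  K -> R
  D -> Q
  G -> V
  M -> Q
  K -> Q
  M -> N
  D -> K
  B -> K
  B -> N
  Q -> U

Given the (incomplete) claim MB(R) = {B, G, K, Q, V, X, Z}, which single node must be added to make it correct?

Pa(R) = {B, D, K, X}.
Ch(R) = {G, V, Z}.
For each child, the remaining parents (spouses of R):
  G has no other parent.
  parents(V) \ {R} = {B, D, G, Q}.
  parents(Z) \ {R} = {G, X}.
MB(R) = {B, D, G, K, Q, V, X, Z}.
Comparing with the claimed set, D is missing.

D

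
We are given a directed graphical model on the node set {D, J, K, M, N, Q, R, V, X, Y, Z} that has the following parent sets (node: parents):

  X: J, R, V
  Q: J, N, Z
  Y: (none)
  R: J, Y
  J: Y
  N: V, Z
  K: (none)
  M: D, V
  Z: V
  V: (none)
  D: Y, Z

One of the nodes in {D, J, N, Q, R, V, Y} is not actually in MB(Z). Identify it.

By definition, MB(Z) is built from Z's parents, Z's children, and the co-parents of Z.
Parents of Z: V.
Z has children D, N, Q.
For each child, the remaining parents (spouses of Z):
  parents(D) \ {Z} = {Y}.
  N's other parent is V.
  Q also has parents J, N.
MB(Z) = {D, J, N, Q, V, Y}.
R is neither a parent, child, nor co-parent of Z, so it does not belong.

R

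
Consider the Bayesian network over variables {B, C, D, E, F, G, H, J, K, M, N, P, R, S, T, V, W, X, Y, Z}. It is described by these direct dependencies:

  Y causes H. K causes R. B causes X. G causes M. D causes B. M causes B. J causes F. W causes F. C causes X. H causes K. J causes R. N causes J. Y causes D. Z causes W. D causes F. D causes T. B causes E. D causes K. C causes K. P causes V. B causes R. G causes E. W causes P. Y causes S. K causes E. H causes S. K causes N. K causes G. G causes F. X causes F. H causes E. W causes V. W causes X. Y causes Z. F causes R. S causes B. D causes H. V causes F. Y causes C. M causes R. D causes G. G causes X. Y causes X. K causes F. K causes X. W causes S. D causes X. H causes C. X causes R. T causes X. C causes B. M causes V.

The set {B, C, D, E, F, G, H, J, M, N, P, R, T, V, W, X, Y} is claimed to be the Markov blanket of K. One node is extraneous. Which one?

Parents of K: C, D, H.
K has children E, F, G, N, R, X.
Parents of each child, excluding K:
  parents(G) \ {K} = {D}.
  N: no additional parents.
  E's other parents are B, G, H.
  X also has parents B, C, D, G, T, W, Y.
  F's other parents are D, G, J, V, W, X.
  R also has parents B, F, J, M, X.
MB(K) = {B, C, D, E, F, G, H, J, M, N, R, T, V, W, X, Y}.
P is neither a parent, child, nor co-parent of K, so it does not belong.

P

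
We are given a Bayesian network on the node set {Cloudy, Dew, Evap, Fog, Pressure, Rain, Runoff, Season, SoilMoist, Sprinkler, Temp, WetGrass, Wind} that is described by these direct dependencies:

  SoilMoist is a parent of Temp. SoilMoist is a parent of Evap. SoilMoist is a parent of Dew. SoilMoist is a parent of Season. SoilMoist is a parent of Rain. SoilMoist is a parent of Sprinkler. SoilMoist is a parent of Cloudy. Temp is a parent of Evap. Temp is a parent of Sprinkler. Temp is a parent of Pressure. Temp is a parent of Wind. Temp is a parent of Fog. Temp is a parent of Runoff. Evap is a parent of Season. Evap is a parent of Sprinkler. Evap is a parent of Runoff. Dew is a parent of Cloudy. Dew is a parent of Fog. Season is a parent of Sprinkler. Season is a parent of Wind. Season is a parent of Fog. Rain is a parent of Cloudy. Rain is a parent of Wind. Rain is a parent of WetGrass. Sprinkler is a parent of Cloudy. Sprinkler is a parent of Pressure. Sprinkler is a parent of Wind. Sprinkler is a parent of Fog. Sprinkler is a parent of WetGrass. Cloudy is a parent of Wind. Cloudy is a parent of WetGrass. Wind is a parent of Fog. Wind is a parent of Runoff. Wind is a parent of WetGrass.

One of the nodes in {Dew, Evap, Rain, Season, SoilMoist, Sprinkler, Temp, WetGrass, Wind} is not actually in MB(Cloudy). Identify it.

Evap

Cloudy has children WetGrass, Wind.
Pa(Cloudy) = {Dew, Rain, SoilMoist, Sprinkler}.
Co-parents of Cloudy (other parents of its children):
  Wind: Rain, Season, Sprinkler, Temp
  WetGrass: Rain, Sprinkler, Wind
MB(Cloudy) = {Dew, Rain, Season, SoilMoist, Sprinkler, Temp, WetGrass, Wind}.
Evap is neither a parent, child, nor co-parent of Cloudy, so it does not belong.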